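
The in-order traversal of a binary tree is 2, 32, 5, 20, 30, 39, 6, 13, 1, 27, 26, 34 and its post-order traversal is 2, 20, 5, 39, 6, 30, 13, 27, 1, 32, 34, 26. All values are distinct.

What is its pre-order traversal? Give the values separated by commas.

The last element of post-order is the root; it splits in-order into left and right subtrees.
Root 26: left subtree has 10 nodes {2, 32, 5, 20, 30, 39, 6, 13, 1, 27}, right has 1 {34}.
  Root 32: left subtree has 1 node {2}, right has 8 {5, 20, 30, 39, 6, 13, 1, 27}.
    Root 1: left subtree has 6 nodes {5, 20, 30, 39, 6, 13}, right has 1 {27}.
      Root 13: left subtree has 5 nodes {5, 20, 30, 39, 6}, right has 0 { }.
        Root 30: left subtree has 2 nodes {5, 20}, right has 2 {39, 6}.
          Root 5: left subtree has 0 nodes { }, right has 1 {20}.
          Root 6: left subtree has 1 node {39}, right has 0 { }.

26, 32, 2, 1, 13, 30, 5, 20, 6, 39, 27, 34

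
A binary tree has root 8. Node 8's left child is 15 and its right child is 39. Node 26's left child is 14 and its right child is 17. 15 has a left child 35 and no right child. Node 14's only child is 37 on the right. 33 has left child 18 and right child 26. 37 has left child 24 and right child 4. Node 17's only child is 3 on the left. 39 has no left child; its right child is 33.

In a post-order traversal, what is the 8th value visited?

3

Post-order visits the left subtree, then the right subtree, then the node.
At 8: go left to 15.
  At 15: go left to 35.
    35 is a leaf — visit 35.
  At 15: no right child.
  Visit 15.
At 8: go right to 39.
  At 39: no left child.
  At 39: go right to 33.
    At 33: go left to 18.
      18 is a leaf — visit 18.
    At 33: go right to 26.
      At 26: go left to 14.
        At 14: no left child.
        At 14: go right to 37.
          At 37: go left to 24.
            24 is a leaf — visit 24.
          At 37: go right to 4.
            4 is a leaf — visit 4.
          Visit 37.
        Visit 14.
      At 26: go right to 17.
        At 17: go left to 3.
          3 is a leaf — visit 3.
        At 17: no right child.
        Visit 17.
      Visit 26.
    Visit 33.
  Visit 39.
Visit 8.
Full post-order sequence: 35, 15, 18, 24, 4, 37, 14, 3, 17, 26, 33, 39, 8.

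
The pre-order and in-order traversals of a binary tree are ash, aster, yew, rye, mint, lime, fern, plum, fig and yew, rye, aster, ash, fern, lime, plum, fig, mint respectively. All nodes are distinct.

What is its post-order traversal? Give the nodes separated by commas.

The first element of pre-order is the root; it splits in-order into left and right subtrees.
Root ash: left subtree has 3 nodes {yew, rye, aster}, right has 5 {fern, lime, plum, fig, mint}.
  Root aster: left subtree has 2 nodes {yew, rye}, right has 0 { }.
    Root yew: left subtree has 0 nodes { }, right has 1 {rye}.
  Root mint: left subtree has 4 nodes {fern, lime, plum, fig}, right has 0 { }.
    Root lime: left subtree has 1 node {fern}, right has 2 {plum, fig}.
      Root plum: left subtree has 0 nodes { }, right has 1 {fig}.

rye, yew, aster, fern, fig, plum, lime, mint, ash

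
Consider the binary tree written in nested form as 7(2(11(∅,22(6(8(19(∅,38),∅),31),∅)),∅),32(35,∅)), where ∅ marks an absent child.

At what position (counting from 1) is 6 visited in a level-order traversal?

7

Level-order visits nodes level by level from the root, left to right within each level.
Level 0: 7
Level 1: 2, 32
Level 2: 11, 35
Level 3: 22
Level 4: 6
Level 5: 8, 31
Level 6: 19
Level 7: 38
Full level-order sequence: 7, 2, 32, 11, 35, 22, 6, 8, 31, 19, 38.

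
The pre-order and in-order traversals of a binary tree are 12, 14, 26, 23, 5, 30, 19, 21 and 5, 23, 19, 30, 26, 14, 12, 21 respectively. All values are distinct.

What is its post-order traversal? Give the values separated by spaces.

5 19 30 23 26 14 21 12

The first element of pre-order is the root; it splits in-order into left and right subtrees.
Root 12: left subtree has 6 nodes {5, 23, 19, 30, 26, 14}, right has 1 {21}.
  Root 14: left subtree has 5 nodes {5, 23, 19, 30, 26}, right has 0 { }.
    Root 26: left subtree has 4 nodes {5, 23, 19, 30}, right has 0 { }.
      Root 23: left subtree has 1 node {5}, right has 2 {19, 30}.
        Root 30: left subtree has 1 node {19}, right has 0 { }.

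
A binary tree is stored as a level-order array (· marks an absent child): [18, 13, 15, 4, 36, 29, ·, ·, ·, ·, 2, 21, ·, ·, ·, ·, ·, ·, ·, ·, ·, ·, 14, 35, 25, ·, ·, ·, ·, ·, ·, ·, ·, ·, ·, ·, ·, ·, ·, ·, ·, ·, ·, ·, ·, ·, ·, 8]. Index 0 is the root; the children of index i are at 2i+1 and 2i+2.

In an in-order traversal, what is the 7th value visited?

In-order visits the left subtree, then the node, then the right subtree.
At 18: go left to 13.
  At 13: go left to 4.
    4 is a leaf — visit 4.
  Visit 13.
  At 13: go right to 36.
    At 36: no left child.
    Visit 36.
    At 36: go right to 2.
      At 2: no left child.
      Visit 2.
      At 2: go right to 14.
        14 is a leaf — visit 14.
Visit 18.
At 18: go right to 15.
  At 15: go left to 29.
    At 29: go left to 21.
      At 21: go left to 35.
        At 35: go left to 8.
          8 is a leaf — visit 8.
        Visit 35.
        At 35: no right child.
      Visit 21.
      At 21: go right to 25.
        25 is a leaf — visit 25.
    Visit 29.
    At 29: no right child.
  Visit 15.
  At 15: no right child.
Full in-order sequence: 4, 13, 36, 2, 14, 18, 8, 35, 21, 25, 29, 15.

8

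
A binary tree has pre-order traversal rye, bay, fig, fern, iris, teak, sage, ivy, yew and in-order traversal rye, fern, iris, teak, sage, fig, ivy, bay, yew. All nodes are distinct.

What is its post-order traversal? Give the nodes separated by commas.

sage, teak, iris, fern, ivy, fig, yew, bay, rye

The first element of pre-order is the root; it splits in-order into left and right subtrees.
Root rye: left subtree has 0 nodes { }, right has 8 {fern, iris, teak, sage, fig, ivy, bay, yew}.
  Root bay: left subtree has 6 nodes {fern, iris, teak, sage, fig, ivy}, right has 1 {yew}.
    Root fig: left subtree has 4 nodes {fern, iris, teak, sage}, right has 1 {ivy}.
      Root fern: left subtree has 0 nodes { }, right has 3 {iris, teak, sage}.
        Root iris: left subtree has 0 nodes { }, right has 2 {teak, sage}.
          Root teak: left subtree has 0 nodes { }, right has 1 {sage}.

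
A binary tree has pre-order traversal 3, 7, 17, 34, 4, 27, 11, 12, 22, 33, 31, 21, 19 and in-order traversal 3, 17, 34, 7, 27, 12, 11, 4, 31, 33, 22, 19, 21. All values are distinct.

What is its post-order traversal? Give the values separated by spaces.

34 17 12 11 27 31 33 19 21 22 4 7 3

The first element of pre-order is the root; it splits in-order into left and right subtrees.
Root 3: left subtree has 0 nodes { }, right has 12 {17, 34, 7, 27, 12, 11, 4, 31, 33, 22, 19, 21}.
  Root 7: left subtree has 2 nodes {17, 34}, right has 9 {27, 12, 11, 4, 31, 33, 22, 19, 21}.
    Root 17: left subtree has 0 nodes { }, right has 1 {34}.
    Root 4: left subtree has 3 nodes {27, 12, 11}, right has 5 {31, 33, 22, 19, 21}.
      Root 27: left subtree has 0 nodes { }, right has 2 {12, 11}.
        Root 11: left subtree has 1 node {12}, right has 0 { }.
      Root 22: left subtree has 2 nodes {31, 33}, right has 2 {19, 21}.
        Root 33: left subtree has 1 node {31}, right has 0 { }.
        Root 21: left subtree has 1 node {19}, right has 0 { }.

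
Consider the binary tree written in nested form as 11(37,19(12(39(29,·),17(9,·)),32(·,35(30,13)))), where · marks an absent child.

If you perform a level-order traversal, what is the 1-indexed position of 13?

Level-order visits nodes level by level from the root, left to right within each level.
Level 0: 11
Level 1: 37, 19
Level 2: 12, 32
Level 3: 39, 17, 35
Level 4: 29, 9, 30, 13
Full level-order sequence: 11, 37, 19, 12, 32, 39, 17, 35, 29, 9, 30, 13.

12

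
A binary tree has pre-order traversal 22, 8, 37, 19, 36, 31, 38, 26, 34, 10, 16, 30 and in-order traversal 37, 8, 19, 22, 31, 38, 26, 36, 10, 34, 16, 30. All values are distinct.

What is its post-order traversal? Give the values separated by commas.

The first element of pre-order is the root; it splits in-order into left and right subtrees.
Root 22: left subtree has 3 nodes {37, 8, 19}, right has 8 {31, 38, 26, 36, 10, 34, 16, 30}.
  Root 8: left subtree has 1 node {37}, right has 1 {19}.
  Root 36: left subtree has 3 nodes {31, 38, 26}, right has 4 {10, 34, 16, 30}.
    Root 31: left subtree has 0 nodes { }, right has 2 {38, 26}.
      Root 38: left subtree has 0 nodes { }, right has 1 {26}.
    Root 34: left subtree has 1 node {10}, right has 2 {16, 30}.
      Root 16: left subtree has 0 nodes { }, right has 1 {30}.

37, 19, 8, 26, 38, 31, 10, 30, 16, 34, 36, 22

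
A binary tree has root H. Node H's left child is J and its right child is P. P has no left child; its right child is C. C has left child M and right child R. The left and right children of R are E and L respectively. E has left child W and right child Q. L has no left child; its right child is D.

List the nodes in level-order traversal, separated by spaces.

Level-order visits nodes level by level from the root, left to right within each level.
Level 0: H
Level 1: J, P
Level 2: C
Level 3: M, R
Level 4: E, L
Level 5: W, Q, D

H J P C M R E L W Q D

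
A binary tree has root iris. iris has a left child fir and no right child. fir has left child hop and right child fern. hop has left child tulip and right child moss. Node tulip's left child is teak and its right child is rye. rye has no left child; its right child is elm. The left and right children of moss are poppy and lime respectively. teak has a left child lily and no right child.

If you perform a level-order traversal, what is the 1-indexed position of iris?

Level-order visits nodes level by level from the root, left to right within each level.
Level 0: iris
Level 1: fir
Level 2: hop, fern
Level 3: tulip, moss
Level 4: teak, rye, poppy, lime
Level 5: lily, elm
Full level-order sequence: iris, fir, hop, fern, tulip, moss, teak, rye, poppy, lime, lily, elm.

1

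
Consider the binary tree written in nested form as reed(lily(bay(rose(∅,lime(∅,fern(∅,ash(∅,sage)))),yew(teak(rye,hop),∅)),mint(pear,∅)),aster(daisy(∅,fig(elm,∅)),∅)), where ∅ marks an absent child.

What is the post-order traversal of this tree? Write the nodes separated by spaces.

sage ash fern lime rose rye hop teak yew bay pear mint lily elm fig daisy aster reed

Post-order visits the left subtree, then the right subtree, then the node.
At reed: go left to lily.
  At lily: go left to bay.
    At bay: go left to rose.
      At rose: no left child.
      At rose: go right to lime.
        At lime: no left child.
        At lime: go right to fern.
          At fern: no left child.
          At fern: go right to ash.
            At ash: no left child.
            At ash: go right to sage.
              sage is a leaf — visit sage.
            Visit ash.
          Visit fern.
        Visit lime.
      Visit rose.
    At bay: go right to yew.
      At yew: go left to teak.
        At teak: go left to rye.
          rye is a leaf — visit rye.
        At teak: go right to hop.
          hop is a leaf — visit hop.
        Visit teak.
      At yew: no right child.
      Visit yew.
    Visit bay.
  At lily: go right to mint.
    At mint: go left to pear.
      pear is a leaf — visit pear.
    At mint: no right child.
    Visit mint.
  Visit lily.
At reed: go right to aster.
  At aster: go left to daisy.
    At daisy: no left child.
    At daisy: go right to fig.
      At fig: go left to elm.
        elm is a leaf — visit elm.
      At fig: no right child.
      Visit fig.
    Visit daisy.
  At aster: no right child.
  Visit aster.
Visit reed.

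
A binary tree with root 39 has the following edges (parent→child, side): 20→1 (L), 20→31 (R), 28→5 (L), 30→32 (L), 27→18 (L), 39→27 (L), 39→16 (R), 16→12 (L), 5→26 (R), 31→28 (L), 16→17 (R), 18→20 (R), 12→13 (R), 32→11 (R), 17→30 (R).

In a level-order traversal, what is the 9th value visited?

30

Level-order visits nodes level by level from the root, left to right within each level.
Level 0: 39
Level 1: 27, 16
Level 2: 18, 12, 17
Level 3: 20, 13, 30
Level 4: 1, 31, 32
Level 5: 28, 11
Level 6: 5
Level 7: 26
Full level-order sequence: 39, 27, 16, 18, 12, 17, 20, 13, 30, 1, 31, 32, 28, 11, 5, 26.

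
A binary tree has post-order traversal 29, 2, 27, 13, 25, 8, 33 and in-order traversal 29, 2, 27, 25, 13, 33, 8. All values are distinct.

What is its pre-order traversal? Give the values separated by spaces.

The last element of post-order is the root; it splits in-order into left and right subtrees.
Root 33: left subtree has 5 nodes {29, 2, 27, 25, 13}, right has 1 {8}.
  Root 25: left subtree has 3 nodes {29, 2, 27}, right has 1 {13}.
    Root 27: left subtree has 2 nodes {29, 2}, right has 0 { }.
      Root 2: left subtree has 1 node {29}, right has 0 { }.

33 25 27 2 29 13 8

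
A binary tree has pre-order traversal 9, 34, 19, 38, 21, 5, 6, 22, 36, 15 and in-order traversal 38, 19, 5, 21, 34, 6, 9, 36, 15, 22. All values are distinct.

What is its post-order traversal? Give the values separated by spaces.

38 5 21 19 6 34 15 36 22 9

The first element of pre-order is the root; it splits in-order into left and right subtrees.
Root 9: left subtree has 6 nodes {38, 19, 5, 21, 34, 6}, right has 3 {36, 15, 22}.
  Root 34: left subtree has 4 nodes {38, 19, 5, 21}, right has 1 {6}.
    Root 19: left subtree has 1 node {38}, right has 2 {5, 21}.
      Root 21: left subtree has 1 node {5}, right has 0 { }.
  Root 22: left subtree has 2 nodes {36, 15}, right has 0 { }.
    Root 36: left subtree has 0 nodes { }, right has 1 {15}.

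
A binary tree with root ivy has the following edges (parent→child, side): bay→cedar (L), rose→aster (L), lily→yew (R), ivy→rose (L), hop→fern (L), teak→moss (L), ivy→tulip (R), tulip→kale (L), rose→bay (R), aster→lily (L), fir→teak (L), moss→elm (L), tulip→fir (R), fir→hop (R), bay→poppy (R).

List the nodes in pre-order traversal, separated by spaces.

Pre-order visits the node, then its left subtree, then its right subtree.
Visit ivy.
At ivy: go left to rose.
  Visit rose.
  At rose: go left to aster.
    Visit aster.
    At aster: go left to lily.
      Visit lily.
      At lily: no left child.
      At lily: go right to yew.
        yew is a leaf — visit yew.
    At aster: no right child.
  At rose: go right to bay.
    Visit bay.
    At bay: go left to cedar.
      cedar is a leaf — visit cedar.
    At bay: go right to poppy.
      poppy is a leaf — visit poppy.
At ivy: go right to tulip.
  Visit tulip.
  At tulip: go left to kale.
    kale is a leaf — visit kale.
  At tulip: go right to fir.
    Visit fir.
    At fir: go left to teak.
      Visit teak.
      At teak: go left to moss.
        Visit moss.
        At moss: go left to elm.
          elm is a leaf — visit elm.
        At moss: no right child.
      At teak: no right child.
    At fir: go right to hop.
      Visit hop.
      At hop: go left to fern.
        fern is a leaf — visit fern.
      At hop: no right child.

ivy rose aster lily yew bay cedar poppy tulip kale fir teak moss elm hop fern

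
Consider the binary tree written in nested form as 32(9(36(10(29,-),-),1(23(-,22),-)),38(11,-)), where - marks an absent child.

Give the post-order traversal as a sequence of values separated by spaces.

29 10 36 22 23 1 9 11 38 32

Post-order visits the left subtree, then the right subtree, then the node.
At 32: go left to 9.
  At 9: go left to 36.
    At 36: go left to 10.
      At 10: go left to 29.
        29 is a leaf — visit 29.
      At 10: no right child.
      Visit 10.
    At 36: no right child.
    Visit 36.
  At 9: go right to 1.
    At 1: go left to 23.
      At 23: no left child.
      At 23: go right to 22.
        22 is a leaf — visit 22.
      Visit 23.
    At 1: no right child.
    Visit 1.
  Visit 9.
At 32: go right to 38.
  At 38: go left to 11.
    11 is a leaf — visit 11.
  At 38: no right child.
  Visit 38.
Visit 32.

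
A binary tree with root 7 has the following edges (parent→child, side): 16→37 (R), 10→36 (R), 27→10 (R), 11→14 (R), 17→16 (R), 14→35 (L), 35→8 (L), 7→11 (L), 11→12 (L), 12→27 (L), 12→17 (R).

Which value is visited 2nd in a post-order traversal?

Post-order visits the left subtree, then the right subtree, then the node.
At 7: go left to 11.
  At 11: go left to 12.
    At 12: go left to 27.
      At 27: no left child.
      At 27: go right to 10.
        At 10: no left child.
        At 10: go right to 36.
          36 is a leaf — visit 36.
        Visit 10.
      Visit 27.
    At 12: go right to 17.
      At 17: no left child.
      At 17: go right to 16.
        At 16: no left child.
        At 16: go right to 37.
          37 is a leaf — visit 37.
        Visit 16.
      Visit 17.
    Visit 12.
  At 11: go right to 14.
    At 14: go left to 35.
      At 35: go left to 8.
        8 is a leaf — visit 8.
      At 35: no right child.
      Visit 35.
    At 14: no right child.
    Visit 14.
  Visit 11.
At 7: no right child.
Visit 7.
Full post-order sequence: 36, 10, 27, 37, 16, 17, 12, 8, 35, 14, 11, 7.

10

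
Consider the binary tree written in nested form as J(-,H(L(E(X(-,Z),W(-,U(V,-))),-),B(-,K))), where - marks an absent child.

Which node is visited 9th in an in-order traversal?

In-order visits the left subtree, then the node, then the right subtree.
At J: no left child.
Visit J.
At J: go right to H.
  At H: go left to L.
    At L: go left to E.
      At E: go left to X.
        At X: no left child.
        Visit X.
        At X: go right to Z.
          Z is a leaf — visit Z.
      Visit E.
      At E: go right to W.
        At W: no left child.
        Visit W.
        At W: go right to U.
          At U: go left to V.
            V is a leaf — visit V.
          Visit U.
          At U: no right child.
    Visit L.
    At L: no right child.
  Visit H.
  At H: go right to B.
    At B: no left child.
    Visit B.
    At B: go right to K.
      K is a leaf — visit K.
Full in-order sequence: J, X, Z, E, W, V, U, L, H, B, K.

H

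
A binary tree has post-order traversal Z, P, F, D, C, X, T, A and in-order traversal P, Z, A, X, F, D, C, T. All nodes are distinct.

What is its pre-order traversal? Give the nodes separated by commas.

A, P, Z, T, X, C, D, F

The last element of post-order is the root; it splits in-order into left and right subtrees.
Root A: left subtree has 2 nodes {P, Z}, right has 5 {X, F, D, C, T}.
  Root P: left subtree has 0 nodes { }, right has 1 {Z}.
  Root T: left subtree has 4 nodes {X, F, D, C}, right has 0 { }.
    Root X: left subtree has 0 nodes { }, right has 3 {F, D, C}.
      Root C: left subtree has 2 nodes {F, D}, right has 0 { }.
        Root D: left subtree has 1 node {F}, right has 0 { }.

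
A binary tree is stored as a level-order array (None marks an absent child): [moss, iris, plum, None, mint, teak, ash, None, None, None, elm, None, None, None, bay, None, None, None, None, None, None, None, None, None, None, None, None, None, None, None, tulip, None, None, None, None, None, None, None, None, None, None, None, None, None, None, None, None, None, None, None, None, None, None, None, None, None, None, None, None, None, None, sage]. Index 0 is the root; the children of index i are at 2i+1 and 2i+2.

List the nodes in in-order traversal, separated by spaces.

iris mint elm moss teak plum ash bay sage tulip

In-order visits the left subtree, then the node, then the right subtree.
At moss: go left to iris.
  At iris: no left child.
  Visit iris.
  At iris: go right to mint.
    At mint: no left child.
    Visit mint.
    At mint: go right to elm.
      elm is a leaf — visit elm.
Visit moss.
At moss: go right to plum.
  At plum: go left to teak.
    teak is a leaf — visit teak.
  Visit plum.
  At plum: go right to ash.
    At ash: no left child.
    Visit ash.
    At ash: go right to bay.
      At bay: no left child.
      Visit bay.
      At bay: go right to tulip.
        At tulip: go left to sage.
          sage is a leaf — visit sage.
        Visit tulip.
        At tulip: no right child.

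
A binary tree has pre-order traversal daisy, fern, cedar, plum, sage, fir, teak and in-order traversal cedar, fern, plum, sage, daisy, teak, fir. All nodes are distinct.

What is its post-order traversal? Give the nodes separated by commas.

The first element of pre-order is the root; it splits in-order into left and right subtrees.
Root daisy: left subtree has 4 nodes {cedar, fern, plum, sage}, right has 2 {teak, fir}.
  Root fern: left subtree has 1 node {cedar}, right has 2 {plum, sage}.
    Root plum: left subtree has 0 nodes { }, right has 1 {sage}.
  Root fir: left subtree has 1 node {teak}, right has 0 { }.

cedar, sage, plum, fern, teak, fir, daisy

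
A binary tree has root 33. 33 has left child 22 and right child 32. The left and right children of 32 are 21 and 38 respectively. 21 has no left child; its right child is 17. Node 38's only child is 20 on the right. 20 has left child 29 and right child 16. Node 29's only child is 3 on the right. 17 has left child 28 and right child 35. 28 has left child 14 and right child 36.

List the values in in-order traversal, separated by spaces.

In-order visits the left subtree, then the node, then the right subtree.
At 33: go left to 22.
  22 is a leaf — visit 22.
Visit 33.
At 33: go right to 32.
  At 32: go left to 21.
    At 21: no left child.
    Visit 21.
    At 21: go right to 17.
      At 17: go left to 28.
        At 28: go left to 14.
          14 is a leaf — visit 14.
        Visit 28.
        At 28: go right to 36.
          36 is a leaf — visit 36.
      Visit 17.
      At 17: go right to 35.
        35 is a leaf — visit 35.
  Visit 32.
  At 32: go right to 38.
    At 38: no left child.
    Visit 38.
    At 38: go right to 20.
      At 20: go left to 29.
        At 29: no left child.
        Visit 29.
        At 29: go right to 3.
          3 is a leaf — visit 3.
      Visit 20.
      At 20: go right to 16.
        16 is a leaf — visit 16.

22 33 21 14 28 36 17 35 32 38 29 3 20 16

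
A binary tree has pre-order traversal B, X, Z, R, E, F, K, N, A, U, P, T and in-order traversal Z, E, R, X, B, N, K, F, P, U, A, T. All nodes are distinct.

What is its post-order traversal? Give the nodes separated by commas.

E, R, Z, X, N, K, P, U, T, A, F, B

The first element of pre-order is the root; it splits in-order into left and right subtrees.
Root B: left subtree has 4 nodes {Z, E, R, X}, right has 7 {N, K, F, P, U, A, T}.
  Root X: left subtree has 3 nodes {Z, E, R}, right has 0 { }.
    Root Z: left subtree has 0 nodes { }, right has 2 {E, R}.
      Root R: left subtree has 1 node {E}, right has 0 { }.
  Root F: left subtree has 2 nodes {N, K}, right has 4 {P, U, A, T}.
    Root K: left subtree has 1 node {N}, right has 0 { }.
    Root A: left subtree has 2 nodes {P, U}, right has 1 {T}.
      Root U: left subtree has 1 node {P}, right has 0 { }.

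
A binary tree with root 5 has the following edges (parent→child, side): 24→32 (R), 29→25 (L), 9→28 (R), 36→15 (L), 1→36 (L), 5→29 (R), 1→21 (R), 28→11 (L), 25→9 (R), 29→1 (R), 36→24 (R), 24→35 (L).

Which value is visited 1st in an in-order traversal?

5

In-order visits the left subtree, then the node, then the right subtree.
At 5: no left child.
Visit 5.
At 5: go right to 29.
  At 29: go left to 25.
    At 25: no left child.
    Visit 25.
    At 25: go right to 9.
      At 9: no left child.
      Visit 9.
      At 9: go right to 28.
        At 28: go left to 11.
          11 is a leaf — visit 11.
        Visit 28.
        At 28: no right child.
  Visit 29.
  At 29: go right to 1.
    At 1: go left to 36.
      At 36: go left to 15.
        15 is a leaf — visit 15.
      Visit 36.
      At 36: go right to 24.
        At 24: go left to 35.
          35 is a leaf — visit 35.
        Visit 24.
        At 24: go right to 32.
          32 is a leaf — visit 32.
    Visit 1.
    At 1: go right to 21.
      21 is a leaf — visit 21.
Full in-order sequence: 5, 25, 9, 11, 28, 29, 15, 36, 35, 24, 32, 1, 21.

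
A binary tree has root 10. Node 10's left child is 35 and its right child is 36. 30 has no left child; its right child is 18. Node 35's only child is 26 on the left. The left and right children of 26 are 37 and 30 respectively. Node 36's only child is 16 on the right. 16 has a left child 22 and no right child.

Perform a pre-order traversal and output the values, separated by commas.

Pre-order visits the node, then its left subtree, then its right subtree.
Visit 10.
At 10: go left to 35.
  Visit 35.
  At 35: go left to 26.
    Visit 26.
    At 26: go left to 37.
      37 is a leaf — visit 37.
    At 26: go right to 30.
      Visit 30.
      At 30: no left child.
      At 30: go right to 18.
        18 is a leaf — visit 18.
  At 35: no right child.
At 10: go right to 36.
  Visit 36.
  At 36: no left child.
  At 36: go right to 16.
    Visit 16.
    At 16: go left to 22.
      22 is a leaf — visit 22.
    At 16: no right child.

10, 35, 26, 37, 30, 18, 36, 16, 22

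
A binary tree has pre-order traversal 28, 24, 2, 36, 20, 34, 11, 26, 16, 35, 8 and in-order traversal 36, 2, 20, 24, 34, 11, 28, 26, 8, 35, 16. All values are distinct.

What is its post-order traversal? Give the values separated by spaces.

The first element of pre-order is the root; it splits in-order into left and right subtrees.
Root 28: left subtree has 6 nodes {36, 2, 20, 24, 34, 11}, right has 4 {26, 8, 35, 16}.
  Root 24: left subtree has 3 nodes {36, 2, 20}, right has 2 {34, 11}.
    Root 2: left subtree has 1 node {36}, right has 1 {20}.
    Root 34: left subtree has 0 nodes { }, right has 1 {11}.
  Root 26: left subtree has 0 nodes { }, right has 3 {8, 35, 16}.
    Root 16: left subtree has 2 nodes {8, 35}, right has 0 { }.
      Root 35: left subtree has 1 node {8}, right has 0 { }.

36 20 2 11 34 24 8 35 16 26 28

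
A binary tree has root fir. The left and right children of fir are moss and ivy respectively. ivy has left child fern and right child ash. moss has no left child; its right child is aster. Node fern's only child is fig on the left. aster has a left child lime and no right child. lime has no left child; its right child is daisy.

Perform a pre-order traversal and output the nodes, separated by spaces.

fir moss aster lime daisy ivy fern fig ash

Pre-order visits the node, then its left subtree, then its right subtree.
Visit fir.
At fir: go left to moss.
  Visit moss.
  At moss: no left child.
  At moss: go right to aster.
    Visit aster.
    At aster: go left to lime.
      Visit lime.
      At lime: no left child.
      At lime: go right to daisy.
        daisy is a leaf — visit daisy.
    At aster: no right child.
At fir: go right to ivy.
  Visit ivy.
  At ivy: go left to fern.
    Visit fern.
    At fern: go left to fig.
      fig is a leaf — visit fig.
    At fern: no right child.
  At ivy: go right to ash.
    ash is a leaf — visit ash.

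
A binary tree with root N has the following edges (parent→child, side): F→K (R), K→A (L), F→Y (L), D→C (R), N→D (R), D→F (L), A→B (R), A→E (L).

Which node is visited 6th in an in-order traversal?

In-order visits the left subtree, then the node, then the right subtree.
At N: no left child.
Visit N.
At N: go right to D.
  At D: go left to F.
    At F: go left to Y.
      Y is a leaf — visit Y.
    Visit F.
    At F: go right to K.
      At K: go left to A.
        At A: go left to E.
          E is a leaf — visit E.
        Visit A.
        At A: go right to B.
          B is a leaf — visit B.
      Visit K.
      At K: no right child.
  Visit D.
  At D: go right to C.
    C is a leaf — visit C.
Full in-order sequence: N, Y, F, E, A, B, K, D, C.

B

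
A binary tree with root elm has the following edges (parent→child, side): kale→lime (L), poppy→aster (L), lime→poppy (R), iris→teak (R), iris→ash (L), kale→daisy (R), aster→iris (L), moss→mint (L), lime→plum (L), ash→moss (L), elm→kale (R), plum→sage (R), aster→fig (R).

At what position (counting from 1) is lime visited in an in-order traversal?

4

In-order visits the left subtree, then the node, then the right subtree.
At elm: no left child.
Visit elm.
At elm: go right to kale.
  At kale: go left to lime.
    At lime: go left to plum.
      At plum: no left child.
      Visit plum.
      At plum: go right to sage.
        sage is a leaf — visit sage.
    Visit lime.
    At lime: go right to poppy.
      At poppy: go left to aster.
        At aster: go left to iris.
          At iris: go left to ash.
            At ash: go left to moss.
              At moss: go left to mint.
                mint is a leaf — visit mint.
              Visit moss.
              At moss: no right child.
            Visit ash.
            At ash: no right child.
          Visit iris.
          At iris: go right to teak.
            teak is a leaf — visit teak.
        Visit aster.
        At aster: go right to fig.
          fig is a leaf — visit fig.
      Visit poppy.
      At poppy: no right child.
  Visit kale.
  At kale: go right to daisy.
    daisy is a leaf — visit daisy.
Full in-order sequence: elm, plum, sage, lime, mint, moss, ash, iris, teak, aster, fig, poppy, kale, daisy.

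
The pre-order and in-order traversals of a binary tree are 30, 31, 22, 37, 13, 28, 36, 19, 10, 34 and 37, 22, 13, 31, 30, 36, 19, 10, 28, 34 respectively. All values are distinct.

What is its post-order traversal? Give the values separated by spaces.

The first element of pre-order is the root; it splits in-order into left and right subtrees.
Root 30: left subtree has 4 nodes {37, 22, 13, 31}, right has 5 {36, 19, 10, 28, 34}.
  Root 31: left subtree has 3 nodes {37, 22, 13}, right has 0 { }.
    Root 22: left subtree has 1 node {37}, right has 1 {13}.
  Root 28: left subtree has 3 nodes {36, 19, 10}, right has 1 {34}.
    Root 36: left subtree has 0 nodes { }, right has 2 {19, 10}.
      Root 19: left subtree has 0 nodes { }, right has 1 {10}.

37 13 22 31 10 19 36 34 28 30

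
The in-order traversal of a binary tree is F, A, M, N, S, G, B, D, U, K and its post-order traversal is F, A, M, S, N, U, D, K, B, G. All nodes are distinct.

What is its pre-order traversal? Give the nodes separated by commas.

The last element of post-order is the root; it splits in-order into left and right subtrees.
Root G: left subtree has 5 nodes {F, A, M, N, S}, right has 4 {B, D, U, K}.
  Root N: left subtree has 3 nodes {F, A, M}, right has 1 {S}.
    Root M: left subtree has 2 nodes {F, A}, right has 0 { }.
      Root A: left subtree has 1 node {F}, right has 0 { }.
  Root B: left subtree has 0 nodes { }, right has 3 {D, U, K}.
    Root K: left subtree has 2 nodes {D, U}, right has 0 { }.
      Root D: left subtree has 0 nodes { }, right has 1 {U}.

G, N, M, A, F, S, B, K, D, U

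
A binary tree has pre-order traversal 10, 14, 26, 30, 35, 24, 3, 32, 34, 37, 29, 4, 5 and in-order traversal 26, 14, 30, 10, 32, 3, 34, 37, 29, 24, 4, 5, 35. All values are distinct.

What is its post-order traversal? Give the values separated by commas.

26, 30, 14, 32, 29, 37, 34, 3, 5, 4, 24, 35, 10

The first element of pre-order is the root; it splits in-order into left and right subtrees.
Root 10: left subtree has 3 nodes {26, 14, 30}, right has 9 {32, 3, 34, 37, 29, 24, 4, 5, 35}.
  Root 14: left subtree has 1 node {26}, right has 1 {30}.
  Root 35: left subtree has 8 nodes {32, 3, 34, 37, 29, 24, 4, 5}, right has 0 { }.
    Root 24: left subtree has 5 nodes {32, 3, 34, 37, 29}, right has 2 {4, 5}.
      Root 3: left subtree has 1 node {32}, right has 3 {34, 37, 29}.
        Root 34: left subtree has 0 nodes { }, right has 2 {37, 29}.
          Root 37: left subtree has 0 nodes { }, right has 1 {29}.
      Root 4: left subtree has 0 nodes { }, right has 1 {5}.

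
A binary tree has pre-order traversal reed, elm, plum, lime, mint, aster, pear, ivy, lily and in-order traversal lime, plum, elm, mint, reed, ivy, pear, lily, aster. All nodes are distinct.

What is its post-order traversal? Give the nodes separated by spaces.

The first element of pre-order is the root; it splits in-order into left and right subtrees.
Root reed: left subtree has 4 nodes {lime, plum, elm, mint}, right has 4 {ivy, pear, lily, aster}.
  Root elm: left subtree has 2 nodes {lime, plum}, right has 1 {mint}.
    Root plum: left subtree has 1 node {lime}, right has 0 { }.
  Root aster: left subtree has 3 nodes {ivy, pear, lily}, right has 0 { }.
    Root pear: left subtree has 1 node {ivy}, right has 1 {lily}.

lime plum mint elm ivy lily pear aster reed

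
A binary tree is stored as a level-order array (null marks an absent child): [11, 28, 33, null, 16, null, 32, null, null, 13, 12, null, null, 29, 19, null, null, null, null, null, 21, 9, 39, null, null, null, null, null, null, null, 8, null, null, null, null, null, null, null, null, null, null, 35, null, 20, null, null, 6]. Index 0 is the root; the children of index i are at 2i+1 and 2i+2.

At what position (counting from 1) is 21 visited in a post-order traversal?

Post-order visits the left subtree, then the right subtree, then the node.
At 11: go left to 28.
  At 28: no left child.
  At 28: go right to 16.
    At 16: go left to 13.
      At 13: no left child.
      At 13: go right to 21.
        At 21: go left to 35.
          35 is a leaf — visit 35.
        At 21: no right child.
        Visit 21.
      Visit 13.
    At 16: go right to 12.
      At 12: go left to 9.
        At 9: go left to 20.
          20 is a leaf — visit 20.
        At 9: no right child.
        Visit 9.
      At 12: go right to 39.
        At 39: no left child.
        At 39: go right to 6.
          6 is a leaf — visit 6.
        Visit 39.
      Visit 12.
    Visit 16.
  Visit 28.
At 11: go right to 33.
  At 33: no left child.
  At 33: go right to 32.
    At 32: go left to 29.
      29 is a leaf — visit 29.
    At 32: go right to 19.
      At 19: no left child.
      At 19: go right to 8.
        8 is a leaf — visit 8.
      Visit 19.
    Visit 32.
  Visit 33.
Visit 11.
Full post-order sequence: 35, 21, 13, 20, 9, 6, 39, 12, 16, 28, 29, 8, 19, 32, 33, 11.

2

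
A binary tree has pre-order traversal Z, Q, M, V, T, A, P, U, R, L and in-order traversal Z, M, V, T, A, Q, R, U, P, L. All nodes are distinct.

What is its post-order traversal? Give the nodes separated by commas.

A, T, V, M, R, U, L, P, Q, Z

The first element of pre-order is the root; it splits in-order into left and right subtrees.
Root Z: left subtree has 0 nodes { }, right has 9 {M, V, T, A, Q, R, U, P, L}.
  Root Q: left subtree has 4 nodes {M, V, T, A}, right has 4 {R, U, P, L}.
    Root M: left subtree has 0 nodes { }, right has 3 {V, T, A}.
      Root V: left subtree has 0 nodes { }, right has 2 {T, A}.
        Root T: left subtree has 0 nodes { }, right has 1 {A}.
    Root P: left subtree has 2 nodes {R, U}, right has 1 {L}.
      Root U: left subtree has 1 node {R}, right has 0 { }.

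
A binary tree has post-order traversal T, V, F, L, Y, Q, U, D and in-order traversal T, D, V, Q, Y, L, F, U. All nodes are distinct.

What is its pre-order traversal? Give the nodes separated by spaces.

The last element of post-order is the root; it splits in-order into left and right subtrees.
Root D: left subtree has 1 node {T}, right has 6 {V, Q, Y, L, F, U}.
  Root U: left subtree has 5 nodes {V, Q, Y, L, F}, right has 0 { }.
    Root Q: left subtree has 1 node {V}, right has 3 {Y, L, F}.
      Root Y: left subtree has 0 nodes { }, right has 2 {L, F}.
        Root L: left subtree has 0 nodes { }, right has 1 {F}.

D T U Q V Y L F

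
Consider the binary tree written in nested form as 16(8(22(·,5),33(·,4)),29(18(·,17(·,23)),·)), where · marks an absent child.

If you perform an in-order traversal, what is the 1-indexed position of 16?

In-order visits the left subtree, then the node, then the right subtree.
At 16: go left to 8.
  At 8: go left to 22.
    At 22: no left child.
    Visit 22.
    At 22: go right to 5.
      5 is a leaf — visit 5.
  Visit 8.
  At 8: go right to 33.
    At 33: no left child.
    Visit 33.
    At 33: go right to 4.
      4 is a leaf — visit 4.
Visit 16.
At 16: go right to 29.
  At 29: go left to 18.
    At 18: no left child.
    Visit 18.
    At 18: go right to 17.
      At 17: no left child.
      Visit 17.
      At 17: go right to 23.
        23 is a leaf — visit 23.
  Visit 29.
  At 29: no right child.
Full in-order sequence: 22, 5, 8, 33, 4, 16, 18, 17, 23, 29.

6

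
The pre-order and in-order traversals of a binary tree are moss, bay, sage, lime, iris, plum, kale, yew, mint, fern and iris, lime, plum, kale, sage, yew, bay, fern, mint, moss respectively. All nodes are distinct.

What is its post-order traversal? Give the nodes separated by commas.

The first element of pre-order is the root; it splits in-order into left and right subtrees.
Root moss: left subtree has 9 nodes {iris, lime, plum, kale, sage, yew, bay, fern, mint}, right has 0 { }.
  Root bay: left subtree has 6 nodes {iris, lime, plum, kale, sage, yew}, right has 2 {fern, mint}.
    Root sage: left subtree has 4 nodes {iris, lime, plum, kale}, right has 1 {yew}.
      Root lime: left subtree has 1 node {iris}, right has 2 {plum, kale}.
        Root plum: left subtree has 0 nodes { }, right has 1 {kale}.
    Root mint: left subtree has 1 node {fern}, right has 0 { }.

iris, kale, plum, lime, yew, sage, fern, mint, bay, moss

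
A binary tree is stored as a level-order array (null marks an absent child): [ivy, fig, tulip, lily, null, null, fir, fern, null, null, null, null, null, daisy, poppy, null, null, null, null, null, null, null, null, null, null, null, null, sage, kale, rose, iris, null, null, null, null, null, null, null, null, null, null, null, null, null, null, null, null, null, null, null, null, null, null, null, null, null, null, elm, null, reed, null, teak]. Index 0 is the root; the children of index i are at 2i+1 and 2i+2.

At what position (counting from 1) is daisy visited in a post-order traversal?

Post-order visits the left subtree, then the right subtree, then the node.
At ivy: go left to fig.
  At fig: go left to lily.
    At lily: go left to fern.
      fern is a leaf — visit fern.
    At lily: no right child.
    Visit lily.
  At fig: no right child.
  Visit fig.
At ivy: go right to tulip.
  At tulip: no left child.
  At tulip: go right to fir.
    At fir: go left to daisy.
      At daisy: go left to sage.
        sage is a leaf — visit sage.
      At daisy: go right to kale.
        At kale: go left to elm.
          elm is a leaf — visit elm.
        At kale: no right child.
        Visit kale.
      Visit daisy.
    At fir: go right to poppy.
      At poppy: go left to rose.
        At rose: go left to reed.
          reed is a leaf — visit reed.
        At rose: no right child.
        Visit rose.
      At poppy: go right to iris.
        At iris: go left to teak.
          teak is a leaf — visit teak.
        At iris: no right child.
        Visit iris.
      Visit poppy.
    Visit fir.
  Visit tulip.
Visit ivy.
Full post-order sequence: fern, lily, fig, sage, elm, kale, daisy, reed, rose, teak, iris, poppy, fir, tulip, ivy.

7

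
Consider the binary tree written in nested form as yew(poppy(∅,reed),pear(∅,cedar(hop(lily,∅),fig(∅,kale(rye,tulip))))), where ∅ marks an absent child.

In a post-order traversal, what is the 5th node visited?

rye

Post-order visits the left subtree, then the right subtree, then the node.
At yew: go left to poppy.
  At poppy: no left child.
  At poppy: go right to reed.
    reed is a leaf — visit reed.
  Visit poppy.
At yew: go right to pear.
  At pear: no left child.
  At pear: go right to cedar.
    At cedar: go left to hop.
      At hop: go left to lily.
        lily is a leaf — visit lily.
      At hop: no right child.
      Visit hop.
    At cedar: go right to fig.
      At fig: no left child.
      At fig: go right to kale.
        At kale: go left to rye.
          rye is a leaf — visit rye.
        At kale: go right to tulip.
          tulip is a leaf — visit tulip.
        Visit kale.
      Visit fig.
    Visit cedar.
  Visit pear.
Visit yew.
Full post-order sequence: reed, poppy, lily, hop, rye, tulip, kale, fig, cedar, pear, yew.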